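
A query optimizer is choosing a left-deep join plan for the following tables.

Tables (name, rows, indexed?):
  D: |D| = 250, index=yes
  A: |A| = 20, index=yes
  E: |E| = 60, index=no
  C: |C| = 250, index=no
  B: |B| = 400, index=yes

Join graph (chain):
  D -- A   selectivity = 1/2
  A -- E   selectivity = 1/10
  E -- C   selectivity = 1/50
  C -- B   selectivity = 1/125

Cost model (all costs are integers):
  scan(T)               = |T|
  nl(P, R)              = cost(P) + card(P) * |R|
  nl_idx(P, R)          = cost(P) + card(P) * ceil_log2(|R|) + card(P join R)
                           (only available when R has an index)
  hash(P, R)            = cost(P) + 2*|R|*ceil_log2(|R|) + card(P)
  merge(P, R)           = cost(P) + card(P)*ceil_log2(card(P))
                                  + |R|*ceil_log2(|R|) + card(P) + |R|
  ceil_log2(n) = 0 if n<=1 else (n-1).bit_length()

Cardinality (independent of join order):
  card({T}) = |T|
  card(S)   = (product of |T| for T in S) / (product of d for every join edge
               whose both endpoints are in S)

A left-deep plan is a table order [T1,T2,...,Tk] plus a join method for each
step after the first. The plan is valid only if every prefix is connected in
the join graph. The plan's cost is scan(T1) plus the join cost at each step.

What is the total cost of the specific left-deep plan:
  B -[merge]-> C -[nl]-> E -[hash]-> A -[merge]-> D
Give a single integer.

81100

step 1: scan B: cost=400, card=400
step 2: join C via merge
    card(P join C) = 400*250/(125) = 800
    cost = 400 + 400*9 + 250*8 + 400 + 250 = 6650
step 3: join E via nl
    card(P join E) = 800*60/(50) = 960
    cost = 6650 + 800*60 = 54650
step 4: join A via hash
    card(P join A) = 960*20/(10) = 1920
    cost = 54650 + 2*20*5 + 960 = 55810
step 5: join D via merge
    card(P join D) = 1920*250/(2) = 240000
    cost = 55810 + 1920*11 + 250*8 + 1920 + 250 = 81100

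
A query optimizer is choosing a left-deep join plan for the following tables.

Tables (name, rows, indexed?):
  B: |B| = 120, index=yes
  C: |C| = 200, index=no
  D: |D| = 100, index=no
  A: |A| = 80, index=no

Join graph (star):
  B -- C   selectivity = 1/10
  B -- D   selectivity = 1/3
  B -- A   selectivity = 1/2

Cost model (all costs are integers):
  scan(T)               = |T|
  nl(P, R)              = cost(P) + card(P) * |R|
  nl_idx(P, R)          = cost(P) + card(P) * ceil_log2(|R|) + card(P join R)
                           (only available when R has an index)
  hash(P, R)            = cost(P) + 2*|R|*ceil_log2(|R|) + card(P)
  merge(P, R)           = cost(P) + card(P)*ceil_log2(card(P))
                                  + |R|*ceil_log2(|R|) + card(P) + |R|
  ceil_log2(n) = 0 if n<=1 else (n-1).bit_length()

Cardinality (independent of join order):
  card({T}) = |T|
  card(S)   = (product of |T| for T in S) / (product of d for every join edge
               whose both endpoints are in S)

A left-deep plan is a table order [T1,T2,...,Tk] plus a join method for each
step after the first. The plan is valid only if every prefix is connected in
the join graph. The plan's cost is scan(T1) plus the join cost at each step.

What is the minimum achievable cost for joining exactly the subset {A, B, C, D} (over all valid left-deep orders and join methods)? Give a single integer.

Selinger DP over subsets of {A,B,C,D}:
  {B}: scan cost=120, card=120
  {C}: scan cost=200, card=200
  {D}: scan cost=100, card=100
  {A}: scan cost=80, card=80
  {BC}: card=2400; try (B,hash)→2080, (C,merge)→2880, (B,merge)→2960, (C,hash)→3440, (B,nl_idx)→4000, (C,nl)→24120 …(+1); best=2080 via (B,hash)
  {BD}: card=4000; try (D,hash)→1640, (B,merge)→1860, (D,merge)→1880, (B,hash)→1880, (B,nl_idx)→4800, (B,nl)→12100 …(+1); best=1640 via (D,hash)
  {AB}: card=4800; try (A,hash)→1360, (B,merge)→1680, (A,merge)→1720, (B,hash)→1840, (B,nl_idx)→5440, (B,nl)→9680 …(+1); best=1360 via (A,hash)
  {BCD}: card=80000; try (D,hash)→5880, (C,hash)→8840, (D,merge)→34080, (C,merge)→55440, (D,nl)→242080, (C,nl)→801640; best=5880 via (D,hash)
  {ABC}: card=96000; try (A,hash)→5600, (C,hash)→9360, (A,merge)→33920, (C,merge)→70360, (A,nl)→194080, (C,nl)→961360; best=5600 via (A,hash)
  {ABD}: card=160000; try (A,hash)→6760, (D,hash)→7560, (A,merge)→54280, (D,merge)→69360, (A,nl)→321640, (D,nl)→481360; best=6760 via (A,hash)
  {ABCD}: card=3200000; try (A,hash)→87000, (D,hash)→103000, (C,hash)→169960, (A,merge)→1446520, (D,merge)→1734400, (C,merge)→3048560 …(+3); best=87000 via (A,hash)

87000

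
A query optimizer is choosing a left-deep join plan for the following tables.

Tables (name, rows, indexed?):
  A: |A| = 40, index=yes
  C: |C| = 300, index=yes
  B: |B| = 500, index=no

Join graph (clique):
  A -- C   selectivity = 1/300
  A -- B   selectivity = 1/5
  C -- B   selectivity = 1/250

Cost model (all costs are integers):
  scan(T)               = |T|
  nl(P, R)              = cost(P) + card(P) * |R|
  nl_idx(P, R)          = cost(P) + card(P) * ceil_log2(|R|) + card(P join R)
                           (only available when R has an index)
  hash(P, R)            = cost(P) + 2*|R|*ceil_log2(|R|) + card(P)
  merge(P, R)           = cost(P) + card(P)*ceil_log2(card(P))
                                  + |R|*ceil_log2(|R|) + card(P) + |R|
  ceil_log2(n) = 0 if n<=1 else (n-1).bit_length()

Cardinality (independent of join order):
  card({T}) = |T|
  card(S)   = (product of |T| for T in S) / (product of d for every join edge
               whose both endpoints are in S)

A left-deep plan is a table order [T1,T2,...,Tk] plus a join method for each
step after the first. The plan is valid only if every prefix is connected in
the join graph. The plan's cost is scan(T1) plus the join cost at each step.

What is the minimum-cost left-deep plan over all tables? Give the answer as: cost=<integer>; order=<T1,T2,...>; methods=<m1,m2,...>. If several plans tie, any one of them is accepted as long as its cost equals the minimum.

Selinger DP (subsets sized 1..n):
  {A}: scan cost=40, card=40
  {C}: scan cost=300, card=300
  {B}: scan cost=500, card=500
  {AC}: card=40; try (C,nl_idx)→440, (A,hash)→1080, (A,nl_idx)→2140, (C,merge)→3320, (A,merge)→3580, (C,hash)→5480 …(+2); best=440 via (C,nl_idx)
  {AB}: card=4000; try (A,hash)→1480, (B,merge)→5320, (A,merge)→5780, (A,nl_idx)→7500, (B,hash)→9080, (B,nl)→20040 …(+1); best=1480 via (A,hash)
  {BC}: card=600; try (C,nl_idx)→5600, (C,hash)→6400, (B,merge)→8300, (C,merge)→8500, (B,hash)→9600, (B,nl)→150300 …(+1); best=5600 via (C,nl_idx)
  {ABC}: card=16; try (B,merge)→5720, (A,hash)→6680, (A,nl_idx)→9216, (B,hash)→9480, (C,hash)→10880, (A,merge)→12480 …(+5); best=5720 via (B,merge)

cost=5720; order=A,C,B; methods=nl_idx,merge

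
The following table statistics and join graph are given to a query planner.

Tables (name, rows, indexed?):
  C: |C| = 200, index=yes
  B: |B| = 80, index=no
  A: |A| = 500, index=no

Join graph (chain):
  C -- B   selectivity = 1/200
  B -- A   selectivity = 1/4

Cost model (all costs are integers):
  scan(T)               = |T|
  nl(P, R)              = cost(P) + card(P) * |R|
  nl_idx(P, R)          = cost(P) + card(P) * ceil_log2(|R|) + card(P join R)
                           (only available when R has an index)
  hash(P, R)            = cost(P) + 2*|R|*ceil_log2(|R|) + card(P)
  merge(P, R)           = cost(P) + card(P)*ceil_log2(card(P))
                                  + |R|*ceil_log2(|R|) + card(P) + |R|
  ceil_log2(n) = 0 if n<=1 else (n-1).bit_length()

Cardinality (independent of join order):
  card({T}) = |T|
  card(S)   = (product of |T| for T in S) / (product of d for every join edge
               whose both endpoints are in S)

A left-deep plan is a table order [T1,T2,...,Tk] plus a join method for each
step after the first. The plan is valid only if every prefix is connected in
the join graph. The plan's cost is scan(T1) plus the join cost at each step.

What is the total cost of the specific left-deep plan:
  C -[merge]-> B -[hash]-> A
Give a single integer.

11720

step 1: scan C: cost=200, card=200
step 2: join B via merge
    card(P join B) = 200*80/(200) = 80
    cost = 200 + 200*8 + 80*7 + 200 + 80 = 2640
step 3: join A via hash
    card(P join A) = 80*500/(4) = 10000
    cost = 2640 + 2*500*9 + 80 = 11720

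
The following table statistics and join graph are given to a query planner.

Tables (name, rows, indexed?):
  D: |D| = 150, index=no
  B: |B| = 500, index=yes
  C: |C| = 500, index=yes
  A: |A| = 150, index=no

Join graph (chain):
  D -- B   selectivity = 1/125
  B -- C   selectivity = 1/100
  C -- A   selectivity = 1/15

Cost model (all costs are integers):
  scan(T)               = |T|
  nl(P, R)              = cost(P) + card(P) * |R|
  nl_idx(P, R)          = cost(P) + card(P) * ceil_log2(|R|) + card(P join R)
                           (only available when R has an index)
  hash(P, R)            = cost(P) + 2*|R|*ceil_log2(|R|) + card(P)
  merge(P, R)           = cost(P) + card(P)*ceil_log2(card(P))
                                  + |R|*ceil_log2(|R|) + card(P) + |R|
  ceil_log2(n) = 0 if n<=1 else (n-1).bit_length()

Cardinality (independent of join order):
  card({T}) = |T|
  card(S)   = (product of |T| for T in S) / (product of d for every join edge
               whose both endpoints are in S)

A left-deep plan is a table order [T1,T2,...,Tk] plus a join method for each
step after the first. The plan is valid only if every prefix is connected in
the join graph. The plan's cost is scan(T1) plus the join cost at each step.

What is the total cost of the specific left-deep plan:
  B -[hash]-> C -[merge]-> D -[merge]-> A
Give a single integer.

step 1: scan B: cost=500, card=500
step 2: join C via hash
    card(P join C) = 500*500/(100) = 2500
    cost = 500 + 2*500*9 + 500 = 10000
step 3: join D via merge
    card(P join D) = 2500*150/(125) = 3000
    cost = 10000 + 2500*12 + 150*8 + 2500 + 150 = 43850
step 4: join A via merge
    card(P join A) = 3000*150/(15) = 30000
    cost = 43850 + 3000*12 + 150*8 + 3000 + 150 = 84200

84200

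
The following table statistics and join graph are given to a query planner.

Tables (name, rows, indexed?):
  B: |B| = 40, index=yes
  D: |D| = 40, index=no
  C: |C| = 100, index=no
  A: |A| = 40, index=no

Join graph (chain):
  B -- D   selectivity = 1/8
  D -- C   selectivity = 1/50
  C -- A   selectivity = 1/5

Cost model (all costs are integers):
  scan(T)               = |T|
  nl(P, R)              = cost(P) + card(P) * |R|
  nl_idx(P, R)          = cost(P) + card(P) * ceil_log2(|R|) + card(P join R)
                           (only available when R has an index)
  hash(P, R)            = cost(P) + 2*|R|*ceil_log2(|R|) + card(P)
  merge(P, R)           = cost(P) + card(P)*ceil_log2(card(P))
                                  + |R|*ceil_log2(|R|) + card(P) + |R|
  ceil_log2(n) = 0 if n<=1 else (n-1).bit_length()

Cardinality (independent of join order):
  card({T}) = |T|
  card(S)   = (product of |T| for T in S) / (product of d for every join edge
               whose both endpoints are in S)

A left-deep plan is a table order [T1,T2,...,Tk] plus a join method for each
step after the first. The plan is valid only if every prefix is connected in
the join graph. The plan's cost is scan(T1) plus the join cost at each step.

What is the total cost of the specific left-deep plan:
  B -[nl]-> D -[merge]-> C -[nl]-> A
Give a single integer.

step 1: scan B: cost=40, card=40
step 2: join D via nl
    card(P join D) = 40*40/(8) = 200
    cost = 40 + 40*40 = 1640
step 3: join C via merge
    card(P join C) = 200*100/(50) = 400
    cost = 1640 + 200*8 + 100*7 + 200 + 100 = 4240
step 4: join A via nl
    card(P join A) = 400*40/(5) = 3200
    cost = 4240 + 400*40 = 20240

20240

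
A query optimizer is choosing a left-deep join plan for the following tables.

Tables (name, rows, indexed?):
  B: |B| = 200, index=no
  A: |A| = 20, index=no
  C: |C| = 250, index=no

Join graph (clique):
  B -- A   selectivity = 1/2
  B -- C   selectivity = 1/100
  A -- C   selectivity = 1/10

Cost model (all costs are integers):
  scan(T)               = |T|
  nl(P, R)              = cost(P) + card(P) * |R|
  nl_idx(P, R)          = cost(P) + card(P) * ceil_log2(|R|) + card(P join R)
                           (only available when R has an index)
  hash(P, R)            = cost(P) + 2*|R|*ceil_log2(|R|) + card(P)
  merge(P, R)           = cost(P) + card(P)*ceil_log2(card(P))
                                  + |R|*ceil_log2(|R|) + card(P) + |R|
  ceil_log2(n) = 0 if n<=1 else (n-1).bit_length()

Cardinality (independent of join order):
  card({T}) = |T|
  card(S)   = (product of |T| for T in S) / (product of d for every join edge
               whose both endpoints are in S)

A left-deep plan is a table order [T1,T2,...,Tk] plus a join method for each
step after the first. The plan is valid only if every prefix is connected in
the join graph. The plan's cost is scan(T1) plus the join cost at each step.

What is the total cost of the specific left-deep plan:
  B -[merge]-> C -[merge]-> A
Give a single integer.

step 1: scan B: cost=200, card=200
step 2: join C via merge
    card(P join C) = 200*250/(100) = 500
    cost = 200 + 200*8 + 250*8 + 200 + 250 = 4250
step 3: join A via merge
    card(P join A) = 500*20/(2*10) = 500
    cost = 4250 + 500*9 + 20*5 + 500 + 20 = 9370

9370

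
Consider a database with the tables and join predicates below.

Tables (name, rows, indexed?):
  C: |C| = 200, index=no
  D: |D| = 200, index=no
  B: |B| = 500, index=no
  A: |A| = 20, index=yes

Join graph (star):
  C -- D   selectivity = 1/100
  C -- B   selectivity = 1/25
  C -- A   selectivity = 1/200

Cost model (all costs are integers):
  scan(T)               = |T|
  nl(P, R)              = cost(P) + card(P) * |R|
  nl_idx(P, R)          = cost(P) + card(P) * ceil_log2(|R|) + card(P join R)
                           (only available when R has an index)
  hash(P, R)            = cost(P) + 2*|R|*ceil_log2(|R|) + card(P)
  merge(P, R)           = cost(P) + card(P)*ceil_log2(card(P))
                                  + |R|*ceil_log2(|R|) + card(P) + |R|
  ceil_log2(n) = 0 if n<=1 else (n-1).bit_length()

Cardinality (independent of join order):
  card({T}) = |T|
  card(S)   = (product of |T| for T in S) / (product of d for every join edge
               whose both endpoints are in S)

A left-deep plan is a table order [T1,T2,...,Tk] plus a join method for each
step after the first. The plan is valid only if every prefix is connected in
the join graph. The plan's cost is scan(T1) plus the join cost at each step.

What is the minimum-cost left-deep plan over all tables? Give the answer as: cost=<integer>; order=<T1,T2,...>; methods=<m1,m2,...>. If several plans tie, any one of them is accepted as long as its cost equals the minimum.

Selinger DP (subsets sized 1..n):
  {C}: scan cost=200, card=200
  {D}: scan cost=200, card=200
  {B}: scan cost=500, card=500
  {A}: scan cost=20, card=20
  {CD}: card=400; try (D,hash)→3600, (C,hash)→3600, (D,merge)→3800, (C,merge)→3800, (D,nl)→40200, (C,nl)→40200; best=3600 via (D,hash)
  {BC}: card=4000; try (C,hash)→4200, (B,merge)→7000, (C,merge)→7300, (B,hash)→9400, (B,nl)→100200, (C,nl)→100500; best=4200 via (C,hash)
  {AC}: card=20; try (A,hash)→600, (A,nl_idx)→1220, (C,merge)→1940, (A,merge)→2120, (C,hash)→3240, (C,nl)→4020 …(+1); best=600 via (A,hash)
  {BCD}: card=8000; try (D,hash)→11400, (B,merge)→12600, (B,hash)→13000, (D,merge)→58000, (B,nl)→203600, (D,nl)→804200; best=11400 via (D,hash)
  {ACD}: card=40; try (D,merge)→2520, (D,hash)→3820, (A,hash)→4200, (D,nl)→4600, (A,nl_idx)→5640, (A,merge)→7720 …(+1); best=2520 via (D,merge)
  {ABC}: card=400; try (B,merge)→5720, (A,hash)→8400, (B,hash)→9620, (B,nl)→10600, (A,nl_idx)→24600, (A,merge)→56320 …(+1); best=5720 via (B,merge)
  {ABCD}: card=800; try (B,merge)→7800, (D,hash)→9320, (D,merge)→11520, (B,hash)→11560, (A,hash)→19600, (B,nl)→22520 …(+4); best=7800 via (B,merge)

cost=7800; order=C,A,D,B; methods=hash,merge,merge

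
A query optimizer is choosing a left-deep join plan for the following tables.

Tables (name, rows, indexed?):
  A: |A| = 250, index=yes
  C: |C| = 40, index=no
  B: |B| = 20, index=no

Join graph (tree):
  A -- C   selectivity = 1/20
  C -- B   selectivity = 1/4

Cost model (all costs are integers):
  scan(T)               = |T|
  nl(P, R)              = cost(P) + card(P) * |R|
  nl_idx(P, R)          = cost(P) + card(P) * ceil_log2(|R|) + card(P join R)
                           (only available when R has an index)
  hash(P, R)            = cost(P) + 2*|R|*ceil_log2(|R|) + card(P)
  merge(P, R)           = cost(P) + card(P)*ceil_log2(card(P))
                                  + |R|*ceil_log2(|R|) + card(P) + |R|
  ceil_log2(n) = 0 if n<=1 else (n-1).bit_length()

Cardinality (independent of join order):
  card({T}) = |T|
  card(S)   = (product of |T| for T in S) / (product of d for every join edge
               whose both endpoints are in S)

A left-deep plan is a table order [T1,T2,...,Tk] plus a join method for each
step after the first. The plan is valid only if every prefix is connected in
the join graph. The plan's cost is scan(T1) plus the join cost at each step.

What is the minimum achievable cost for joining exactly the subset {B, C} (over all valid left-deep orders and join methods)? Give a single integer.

Selinger DP over subsets of {B,C}:
  {C}: scan cost=40, card=40
  {B}: scan cost=20, card=20
  {BC}: card=200; try (B,hash)→280, (C,merge)→420, (B,merge)→440, (C,hash)→520, (C,nl)→820, (B,nl)→840; best=280 via (B,hash)

280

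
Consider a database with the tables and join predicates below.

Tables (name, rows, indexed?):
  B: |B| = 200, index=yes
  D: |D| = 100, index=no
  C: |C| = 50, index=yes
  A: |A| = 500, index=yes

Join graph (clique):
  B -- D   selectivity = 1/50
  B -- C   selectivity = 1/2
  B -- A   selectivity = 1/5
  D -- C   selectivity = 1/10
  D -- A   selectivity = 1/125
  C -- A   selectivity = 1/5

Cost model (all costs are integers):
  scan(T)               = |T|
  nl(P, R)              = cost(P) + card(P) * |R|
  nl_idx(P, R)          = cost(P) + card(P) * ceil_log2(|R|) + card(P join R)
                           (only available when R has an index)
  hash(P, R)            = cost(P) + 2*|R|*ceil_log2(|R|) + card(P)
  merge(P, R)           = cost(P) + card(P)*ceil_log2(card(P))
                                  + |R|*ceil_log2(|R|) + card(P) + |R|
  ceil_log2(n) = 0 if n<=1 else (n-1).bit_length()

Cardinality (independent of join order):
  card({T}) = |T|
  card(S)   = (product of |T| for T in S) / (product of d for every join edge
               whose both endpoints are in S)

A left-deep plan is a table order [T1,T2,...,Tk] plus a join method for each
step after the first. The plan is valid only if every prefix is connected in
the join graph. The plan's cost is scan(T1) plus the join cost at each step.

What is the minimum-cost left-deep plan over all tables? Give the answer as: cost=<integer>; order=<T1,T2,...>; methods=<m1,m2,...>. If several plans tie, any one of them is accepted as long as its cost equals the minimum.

Selinger DP (subsets sized 1..n):
  {B}: scan cost=200, card=200
  {D}: scan cost=100, card=100
  {C}: scan cost=50, card=50
  {A}: scan cost=500, card=500
  {BD}: card=400; try (B,nl_idx)→1300, (D,hash)→1800, (B,merge)→2700, (D,merge)→2800, (B,hash)→3400, (B,nl)→20100 …(+1); best=1300 via (B,nl_idx)
  {BC}: card=5000; try (C,hash)→1000, (B,merge)→2200, (C,merge)→2350, (B,hash)→3300, (B,nl_idx)→5450, (C,nl_idx)→6400 …(+2); best=1000 via (C,hash)
  {AB}: card=20000; try (B,hash)→4200, (A,merge)→7000, (B,merge)→7300, (A,hash)→9400, (A,nl_idx)→22000, (B,nl_idx)→24500 …(+2); best=4200 via (B,hash)
  {CD}: card=500; try (C,hash)→800, (D,merge)→1200, (C,nl_idx)→1200, (C,merge)→1250, (D,hash)→1500, (D,nl)→5050 …(+1); best=800 via (C,hash)
  {AD}: card=400; try (A,nl_idx)→1400, (D,hash)→2400, (A,merge)→5900, (D,merge)→6300, (A,hash)→9200, (A,nl)→50100 …(+1); best=1400 via (A,nl_idx)
  {AC}: card=5000; try (C,hash)→1600, (A,merge)→5400, (A,nl_idx)→5500, (C,merge)→5850, (C,nl_idx)→8500, (A,hash)→9100 …(+2); best=1600 via (C,hash)
  {BCD}: card=1000; try (C,hash)→2300, (B,hash)→4500, (C,nl_idx)→4700, (C,merge)→5650, (B,nl_idx)→5800, (D,hash)→7400 …(+5); best=2300 via (C,hash)
  {ABD}: card=320; try (B,nl_idx)→4920, (B,hash)→5000, (A,nl_idx)→5220, (B,merge)→7200, (A,merge)→10300, (A,hash)→10700 …(+5); best=4920 via (B,nl_idx)
  {ABC}: card=100000; try (B,hash)→9800, (A,hash)→15000, (C,hash)→24800, (B,merge)→73400, (A,merge)→76000, (B,nl_idx)→141600 …(+6); best=9800 via (B,hash)
  {ACD}: card=400; try (C,hash)→2400, (C,nl_idx)→4200, (A,nl_idx)→5700, (C,merge)→5750, (D,hash)→8000, (A,hash)→10300 …(+5); best=2400 via (C,hash)
  {ABCD}: card=160; try (B,nl_idx)→5760, (C,hash)→5840, (B,hash)→6000, (C,nl_idx)→7000, (B,merge)→8200, (C,merge)→8470 …(+9); best=5760 via (B,nl_idx)

cost=5760; order=D,A,C,B; methods=nl_idx,hash,nl_idx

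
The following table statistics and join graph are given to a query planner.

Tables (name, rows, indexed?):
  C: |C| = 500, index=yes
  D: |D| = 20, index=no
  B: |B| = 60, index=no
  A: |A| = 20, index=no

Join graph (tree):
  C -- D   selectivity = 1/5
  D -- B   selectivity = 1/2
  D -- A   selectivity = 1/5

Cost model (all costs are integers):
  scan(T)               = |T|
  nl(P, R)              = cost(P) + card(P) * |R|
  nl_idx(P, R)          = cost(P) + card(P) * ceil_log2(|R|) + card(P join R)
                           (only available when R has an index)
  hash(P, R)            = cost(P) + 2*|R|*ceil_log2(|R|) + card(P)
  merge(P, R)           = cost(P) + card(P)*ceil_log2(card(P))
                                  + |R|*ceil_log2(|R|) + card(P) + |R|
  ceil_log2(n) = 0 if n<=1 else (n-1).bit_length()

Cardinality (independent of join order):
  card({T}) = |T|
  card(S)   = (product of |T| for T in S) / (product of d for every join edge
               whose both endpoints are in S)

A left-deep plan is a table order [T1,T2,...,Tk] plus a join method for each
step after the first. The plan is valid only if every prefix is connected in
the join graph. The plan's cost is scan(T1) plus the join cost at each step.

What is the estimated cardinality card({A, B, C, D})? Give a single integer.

Tables in S: A(20), B(60), C(500), D(20)
Edges inside S: C-D(d=5), D-B(d=2), D-A(d=5)
numerator = 20 * 60 * 500 * 20 = 12000000
denominator = 5 * 2 * 5 = 50
card(S) = 12000000 / 50 = 240000

240000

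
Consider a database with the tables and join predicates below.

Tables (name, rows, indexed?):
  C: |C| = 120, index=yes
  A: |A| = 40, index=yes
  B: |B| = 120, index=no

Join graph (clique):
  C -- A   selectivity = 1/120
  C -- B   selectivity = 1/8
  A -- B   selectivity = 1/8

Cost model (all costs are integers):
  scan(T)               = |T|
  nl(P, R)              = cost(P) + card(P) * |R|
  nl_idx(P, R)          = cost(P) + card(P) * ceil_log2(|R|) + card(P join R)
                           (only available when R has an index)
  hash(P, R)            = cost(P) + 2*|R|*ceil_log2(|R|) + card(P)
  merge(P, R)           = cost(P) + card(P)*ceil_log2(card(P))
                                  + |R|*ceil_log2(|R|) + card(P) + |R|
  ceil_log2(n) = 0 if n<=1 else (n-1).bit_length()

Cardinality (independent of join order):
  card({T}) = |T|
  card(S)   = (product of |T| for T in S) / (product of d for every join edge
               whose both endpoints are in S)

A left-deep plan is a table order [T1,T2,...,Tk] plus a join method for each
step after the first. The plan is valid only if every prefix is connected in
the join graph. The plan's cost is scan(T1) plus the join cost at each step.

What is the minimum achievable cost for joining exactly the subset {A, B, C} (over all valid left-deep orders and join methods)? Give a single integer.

Selinger DP over subsets of {A,B,C}:
  {C}: scan cost=120, card=120
  {A}: scan cost=40, card=40
  {B}: scan cost=120, card=120
  {AC}: card=40; try (C,nl_idx)→360, (A,hash)→720, (A,nl_idx)→880, (C,merge)→1280, (A,merge)→1360, (C,hash)→1760 …(+2); best=360 via (C,nl_idx)
  {BC}: card=1800; try (C,hash)→1920, (B,hash)→1920, (C,merge)→2040, (B,merge)→2040, (C,nl_idx)→2760, (C,nl)→14520 …(+1); best=1920 via (C,hash)
  {AB}: card=600; try (A,hash)→720, (B,merge)→1280, (A,merge)→1360, (A,nl_idx)→1440, (B,hash)→1760, (B,nl)→4840 …(+1); best=720 via (A,hash)
  {ABC}: card=75; try (B,merge)→1600, (B,hash)→2080, (C,hash)→3000, (A,hash)→4200, (C,nl_idx)→4995, (B,nl)→5160 …(+5); best=1600 via (B,merge)

1600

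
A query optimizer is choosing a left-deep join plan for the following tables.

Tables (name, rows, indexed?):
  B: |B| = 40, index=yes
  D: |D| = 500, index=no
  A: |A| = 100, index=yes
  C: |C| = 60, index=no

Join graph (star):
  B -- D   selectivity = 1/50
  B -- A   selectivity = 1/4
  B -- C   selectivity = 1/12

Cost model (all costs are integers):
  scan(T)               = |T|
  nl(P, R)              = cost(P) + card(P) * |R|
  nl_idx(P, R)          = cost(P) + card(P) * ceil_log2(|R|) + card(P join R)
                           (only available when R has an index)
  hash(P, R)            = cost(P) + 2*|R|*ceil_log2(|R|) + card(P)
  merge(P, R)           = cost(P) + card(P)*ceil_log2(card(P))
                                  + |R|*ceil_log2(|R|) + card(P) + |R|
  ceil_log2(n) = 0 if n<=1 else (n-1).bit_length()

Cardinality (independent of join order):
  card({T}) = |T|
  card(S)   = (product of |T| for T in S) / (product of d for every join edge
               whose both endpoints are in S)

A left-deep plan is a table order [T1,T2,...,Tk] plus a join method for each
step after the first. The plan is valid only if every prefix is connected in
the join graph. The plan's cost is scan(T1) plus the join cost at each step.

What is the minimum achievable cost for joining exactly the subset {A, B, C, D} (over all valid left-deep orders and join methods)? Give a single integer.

Selinger DP over subsets of {A,B,C,D}:
  {B}: scan cost=40, card=40
  {D}: scan cost=500, card=500
  {A}: scan cost=100, card=100
  {C}: scan cost=60, card=60
  {BD}: card=400; try (B,hash)→1480, (B,nl_idx)→3900, (D,merge)→5320, (B,merge)→5780, (D,hash)→9080, (D,nl)→20040 …(+1); best=1480 via (B,hash)
  {AB}: card=1000; try (B,hash)→680, (A,merge)→1120, (B,merge)→1180, (A,nl_idx)→1320, (A,hash)→1480, (B,nl_idx)→1700 …(+2); best=680 via (B,hash)
  {BC}: card=200; try (B,hash)→600, (B,nl_idx)→620, (C,merge)→740, (B,merge)→760, (C,hash)→800, (C,nl)→2440 …(+1); best=600 via (B,hash)
  {ABD}: card=10000; try (A,hash)→3280, (A,merge)→6280, (D,hash)→10680, (A,nl_idx)→14280, (D,merge)→16680, (A,nl)→41480 …(+1); best=3280 via (A,hash)
  {BCD}: card=2000; try (C,hash)→2600, (C,merge)→5900, (D,merge)→7400, (D,hash)→9800, (C,nl)→25480, (D,nl)→100600; best=2600 via (C,hash)
  {ABC}: card=5000; try (A,hash)→2200, (C,hash)→2400, (A,merge)→3200, (A,nl_idx)→7000, (C,merge)→12100, (A,nl)→20600 …(+1); best=2200 via (A,hash)
  {ABCD}: card=50000; try (A,hash)→6000, (C,hash)→14000, (D,hash)→16200, (A,merge)→27400, (A,nl_idx)→66600, (D,merge)→77200 …(+4); best=6000 via (A,hash)

6000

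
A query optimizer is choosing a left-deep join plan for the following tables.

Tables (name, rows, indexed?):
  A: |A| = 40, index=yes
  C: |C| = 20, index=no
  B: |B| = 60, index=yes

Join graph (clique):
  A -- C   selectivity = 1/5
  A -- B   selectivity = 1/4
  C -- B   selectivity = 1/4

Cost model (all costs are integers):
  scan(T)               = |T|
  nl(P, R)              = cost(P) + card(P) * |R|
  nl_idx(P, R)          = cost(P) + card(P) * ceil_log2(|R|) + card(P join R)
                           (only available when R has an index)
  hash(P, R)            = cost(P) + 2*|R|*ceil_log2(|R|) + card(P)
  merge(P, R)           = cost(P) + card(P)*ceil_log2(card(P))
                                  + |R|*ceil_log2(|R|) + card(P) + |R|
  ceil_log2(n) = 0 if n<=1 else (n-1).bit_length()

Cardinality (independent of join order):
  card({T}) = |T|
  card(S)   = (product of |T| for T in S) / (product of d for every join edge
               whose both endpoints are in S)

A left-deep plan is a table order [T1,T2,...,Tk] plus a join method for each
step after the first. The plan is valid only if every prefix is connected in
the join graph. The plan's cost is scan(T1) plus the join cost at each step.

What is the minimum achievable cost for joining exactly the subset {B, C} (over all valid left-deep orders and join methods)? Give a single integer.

320

Selinger DP over subsets of {B,C}:
  {C}: scan cost=20, card=20
  {B}: scan cost=60, card=60
  {BC}: card=300; try (C,hash)→320, (B,nl_idx)→440, (B,merge)→560, (C,merge)→600, (B,hash)→760, (B,nl)→1220 …(+1); best=320 via (C,hash)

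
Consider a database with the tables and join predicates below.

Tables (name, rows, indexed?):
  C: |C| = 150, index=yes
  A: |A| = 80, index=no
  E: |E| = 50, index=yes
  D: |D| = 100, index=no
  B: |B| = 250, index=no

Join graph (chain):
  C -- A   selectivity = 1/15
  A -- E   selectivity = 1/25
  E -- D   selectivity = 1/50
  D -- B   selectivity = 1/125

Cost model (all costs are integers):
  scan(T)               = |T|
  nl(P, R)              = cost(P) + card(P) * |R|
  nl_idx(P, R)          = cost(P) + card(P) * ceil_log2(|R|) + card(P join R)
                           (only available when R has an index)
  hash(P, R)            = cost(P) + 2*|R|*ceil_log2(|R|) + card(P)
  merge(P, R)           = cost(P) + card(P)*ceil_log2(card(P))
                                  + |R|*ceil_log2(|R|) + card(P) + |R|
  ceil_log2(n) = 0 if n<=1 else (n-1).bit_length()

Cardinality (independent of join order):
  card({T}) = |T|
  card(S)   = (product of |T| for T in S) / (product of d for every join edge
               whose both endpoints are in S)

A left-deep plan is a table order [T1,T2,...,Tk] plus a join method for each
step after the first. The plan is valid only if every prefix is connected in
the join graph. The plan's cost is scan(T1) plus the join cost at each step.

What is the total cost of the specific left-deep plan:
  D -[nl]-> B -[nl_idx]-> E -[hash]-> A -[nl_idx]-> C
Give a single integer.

step 1: scan D: cost=100, card=100
step 2: join B via nl
    card(P join B) = 100*250/(125) = 200
    cost = 100 + 100*250 = 25100
step 3: join E via nl_idx
    card(P join E) = 200*50/(50) = 200
    cost = 25100 + 200*6 + 200 = 26500
step 4: join A via hash
    card(P join A) = 200*80/(25) = 640
    cost = 26500 + 2*80*7 + 200 = 27820
step 5: join C via nl_idx
    card(P join C) = 640*150/(15) = 6400
    cost = 27820 + 640*8 + 6400 = 39340

39340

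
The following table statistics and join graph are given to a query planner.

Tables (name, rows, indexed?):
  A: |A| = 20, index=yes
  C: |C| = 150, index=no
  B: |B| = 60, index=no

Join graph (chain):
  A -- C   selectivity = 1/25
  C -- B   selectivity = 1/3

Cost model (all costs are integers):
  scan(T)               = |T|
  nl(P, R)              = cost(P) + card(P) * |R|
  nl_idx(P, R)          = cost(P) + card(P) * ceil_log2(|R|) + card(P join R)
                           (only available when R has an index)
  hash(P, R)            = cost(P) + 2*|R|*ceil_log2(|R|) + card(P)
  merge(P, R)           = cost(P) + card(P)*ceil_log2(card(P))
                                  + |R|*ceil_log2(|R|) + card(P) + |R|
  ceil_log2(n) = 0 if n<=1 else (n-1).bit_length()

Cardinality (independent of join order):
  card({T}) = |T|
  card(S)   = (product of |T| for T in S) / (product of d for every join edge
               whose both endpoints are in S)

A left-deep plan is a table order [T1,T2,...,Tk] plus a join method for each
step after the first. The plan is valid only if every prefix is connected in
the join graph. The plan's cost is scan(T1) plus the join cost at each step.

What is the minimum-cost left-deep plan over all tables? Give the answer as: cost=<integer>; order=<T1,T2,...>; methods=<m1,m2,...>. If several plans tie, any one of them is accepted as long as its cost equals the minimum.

cost=1340; order=C,A,B; methods=hash,hash

Selinger DP (subsets sized 1..n):
  {A}: scan cost=20, card=20
  {C}: scan cost=150, card=150
  {B}: scan cost=60, card=60
  {AC}: card=120; try (A,hash)→500, (A,nl_idx)→1020, (C,merge)→1490, (A,merge)→1620, (C,hash)→2440, (C,nl)→3020 …(+1); best=500 via (A,hash)
  {BC}: card=3000; try (B,hash)→1020, (C,merge)→1830, (B,merge)→1920, (C,hash)→2520, (C,nl)→9060, (B,nl)→9150; best=1020 via (B,hash)
  {ABC}: card=2400; try (B,hash)→1340, (B,merge)→1880, (A,hash)→4220, (B,nl)→7700, (A,nl_idx)→18420, (A,merge)→40140 …(+1); best=1340 via (B,hash)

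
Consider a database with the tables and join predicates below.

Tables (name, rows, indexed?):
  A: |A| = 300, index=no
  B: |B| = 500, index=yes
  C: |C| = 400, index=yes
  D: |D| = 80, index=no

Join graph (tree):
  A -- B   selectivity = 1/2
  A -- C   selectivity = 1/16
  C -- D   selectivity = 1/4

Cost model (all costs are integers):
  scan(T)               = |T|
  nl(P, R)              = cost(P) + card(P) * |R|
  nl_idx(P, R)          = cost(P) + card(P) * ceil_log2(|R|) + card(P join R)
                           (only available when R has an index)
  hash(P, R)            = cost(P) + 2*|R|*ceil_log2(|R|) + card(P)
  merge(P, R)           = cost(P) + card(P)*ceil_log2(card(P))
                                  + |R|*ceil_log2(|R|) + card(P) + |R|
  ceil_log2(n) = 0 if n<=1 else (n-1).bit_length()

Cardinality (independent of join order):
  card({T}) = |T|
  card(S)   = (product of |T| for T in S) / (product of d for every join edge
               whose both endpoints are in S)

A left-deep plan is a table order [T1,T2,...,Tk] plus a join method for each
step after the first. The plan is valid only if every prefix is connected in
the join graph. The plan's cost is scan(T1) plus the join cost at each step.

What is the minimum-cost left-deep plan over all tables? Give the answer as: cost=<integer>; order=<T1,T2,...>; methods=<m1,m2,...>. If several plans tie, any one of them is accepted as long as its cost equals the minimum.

Selinger DP (subsets sized 1..n):
  {A}: scan cost=300, card=300
  {B}: scan cost=500, card=500
  {C}: scan cost=400, card=400
  {D}: scan cost=80, card=80
  {AB}: card=75000; try (A,hash)→6400, (B,merge)→8300, (A,merge)→8500, (B,hash)→9600, (B,nl_idx)→78000, (B,nl)→150300 …(+1); best=6400 via (A,hash)
  {AC}: card=7500; try (A,hash)→6200, (C,merge)→7300, (A,merge)→7400, (C,hash)→7800, (C,nl_idx)→10500, (C,nl)→120300 …(+1); best=6200 via (A,hash)
  {CD}: card=8000; try (D,hash)→1920, (C,merge)→4720, (D,merge)→5040, (C,hash)→7360, (C,nl_idx)→8800, (C,nl)→32080 …(+1); best=1920 via (D,hash)
  {ABC}: card=1875000; try (B,hash)→22700, (C,hash)→88600, (B,merge)→116200, (C,merge)→1360400, (B,nl_idx)→1948700, (C,nl_idx)→2556400 …(+2); best=22700 via (B,hash)
  {ACD}: card=150000; try (D,hash)→14820, (A,hash)→15320, (D,merge)→111840, (A,merge)→116920, (D,nl)→606200, (A,nl)→2401920; best=14820 via (D,hash)
  {ABCD}: card=37500000; try (B,hash)→173820, (D,hash)→1898820, (B,merge)→2869820, (B,nl_idx)→38864820, (D,merge)→41273340, (B,nl)→75014820 …(+1); best=173820 via (B,hash)

cost=173820; order=C,A,D,B; methods=hash,hash,hash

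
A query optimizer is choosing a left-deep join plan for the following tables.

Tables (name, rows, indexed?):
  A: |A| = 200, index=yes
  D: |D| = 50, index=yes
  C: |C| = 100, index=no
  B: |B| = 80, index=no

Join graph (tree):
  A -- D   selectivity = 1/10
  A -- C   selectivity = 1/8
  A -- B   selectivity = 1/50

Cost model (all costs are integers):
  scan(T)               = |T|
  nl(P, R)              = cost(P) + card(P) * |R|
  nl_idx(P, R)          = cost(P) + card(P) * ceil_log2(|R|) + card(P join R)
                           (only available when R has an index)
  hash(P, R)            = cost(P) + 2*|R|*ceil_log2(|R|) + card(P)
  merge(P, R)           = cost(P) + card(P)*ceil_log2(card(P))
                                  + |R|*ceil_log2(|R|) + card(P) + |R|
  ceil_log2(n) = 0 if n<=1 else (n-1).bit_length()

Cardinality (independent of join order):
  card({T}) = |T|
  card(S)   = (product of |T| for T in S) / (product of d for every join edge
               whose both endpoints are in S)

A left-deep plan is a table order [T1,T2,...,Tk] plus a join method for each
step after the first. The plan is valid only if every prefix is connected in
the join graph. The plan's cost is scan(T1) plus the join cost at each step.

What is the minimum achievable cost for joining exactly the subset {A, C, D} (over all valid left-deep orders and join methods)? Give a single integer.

Selinger DP over subsets of {A,C,D}:
  {A}: scan cost=200, card=200
  {D}: scan cost=50, card=50
  {C}: scan cost=100, card=100
  {AD}: card=1000; try (D,hash)→1000, (A,nl_idx)→1450, (A,merge)→2200, (D,merge)→2350, (D,nl_idx)→2400, (A,hash)→3300 …(+2); best=1000 via (D,hash)
  {AC}: card=2500; try (C,hash)→1800, (A,merge)→2700, (C,merge)→2800, (A,hash)→3400, (A,nl_idx)→3400, (A,nl)→20100 …(+1); best=1800 via (C,hash)
  {ACD}: card=12500; try (C,hash)→3400, (D,hash)→4900, (C,merge)→12800, (D,nl_idx)→29300, (D,merge)→34650, (C,nl)→101000 …(+1); best=3400 via (C,hash)

3400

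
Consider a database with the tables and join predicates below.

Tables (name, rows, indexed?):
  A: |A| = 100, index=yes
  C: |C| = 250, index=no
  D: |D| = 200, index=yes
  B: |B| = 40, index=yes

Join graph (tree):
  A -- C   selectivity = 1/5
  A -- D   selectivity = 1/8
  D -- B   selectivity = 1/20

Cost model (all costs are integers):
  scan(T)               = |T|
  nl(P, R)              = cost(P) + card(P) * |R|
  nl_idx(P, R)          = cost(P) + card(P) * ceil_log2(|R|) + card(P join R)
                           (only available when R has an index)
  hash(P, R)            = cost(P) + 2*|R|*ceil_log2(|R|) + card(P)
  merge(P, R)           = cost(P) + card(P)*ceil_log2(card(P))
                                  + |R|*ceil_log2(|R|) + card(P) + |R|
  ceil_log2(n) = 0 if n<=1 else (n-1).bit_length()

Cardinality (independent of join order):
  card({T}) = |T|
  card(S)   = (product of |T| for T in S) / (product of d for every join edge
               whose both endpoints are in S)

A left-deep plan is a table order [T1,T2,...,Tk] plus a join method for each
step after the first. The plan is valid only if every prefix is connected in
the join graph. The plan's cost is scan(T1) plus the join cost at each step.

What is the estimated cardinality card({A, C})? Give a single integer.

5000

Tables in S: A(100), C(250)
Edges inside S: A-C(d=5)
numerator = 100 * 250 = 25000
denominator = 5 = 5
card(S) = 25000 / 5 = 5000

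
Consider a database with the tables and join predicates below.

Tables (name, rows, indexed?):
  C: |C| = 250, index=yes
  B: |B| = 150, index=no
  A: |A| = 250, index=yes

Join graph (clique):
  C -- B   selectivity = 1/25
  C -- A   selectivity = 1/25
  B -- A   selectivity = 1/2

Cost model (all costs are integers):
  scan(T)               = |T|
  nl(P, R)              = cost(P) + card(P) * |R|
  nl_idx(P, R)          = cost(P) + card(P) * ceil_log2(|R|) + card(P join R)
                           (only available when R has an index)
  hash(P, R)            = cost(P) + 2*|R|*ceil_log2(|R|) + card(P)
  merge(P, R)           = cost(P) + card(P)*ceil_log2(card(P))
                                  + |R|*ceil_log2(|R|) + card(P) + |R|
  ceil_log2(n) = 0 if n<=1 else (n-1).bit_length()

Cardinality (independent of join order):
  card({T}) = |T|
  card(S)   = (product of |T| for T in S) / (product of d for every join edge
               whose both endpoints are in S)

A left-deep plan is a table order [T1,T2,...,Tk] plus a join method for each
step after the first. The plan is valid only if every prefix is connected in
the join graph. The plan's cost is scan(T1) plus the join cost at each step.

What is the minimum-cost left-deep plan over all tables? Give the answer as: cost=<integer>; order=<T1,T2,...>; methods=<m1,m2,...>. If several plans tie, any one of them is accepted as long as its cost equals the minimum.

Selinger DP (subsets sized 1..n):
  {C}: scan cost=250, card=250
  {B}: scan cost=150, card=150
  {A}: scan cost=250, card=250
  {BC}: card=1500; try (C,nl_idx)→2850, (B,hash)→2900, (C,merge)→3750, (B,merge)→3850, (C,hash)→4300, (C,nl)→37650 …(+1); best=2850 via (C,nl_idx)
  {AC}: card=2500; try (C,hash)→4500, (A,hash)→4500, (C,merge)→4750, (C,nl_idx)→4750, (A,merge)→4750, (A,nl_idx)→4750 …(+2); best=4500 via (C,hash)
  {AB}: card=18750; try (B,hash)→2900, (A,merge)→3750, (B,merge)→3850, (A,hash)→4300, (A,nl_idx)→20100, (A,nl)→37650 …(+1); best=2900 via (B,hash)
  {ABC}: card=7500; try (A,hash)→8350, (B,hash)→9400, (A,nl_idx)→22350, (A,merge)→23100, (C,hash)→25650, (B,merge)→38350 …(+5); best=8350 via (A,hash)

cost=8350; order=B,C,A; methods=nl_idx,hash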